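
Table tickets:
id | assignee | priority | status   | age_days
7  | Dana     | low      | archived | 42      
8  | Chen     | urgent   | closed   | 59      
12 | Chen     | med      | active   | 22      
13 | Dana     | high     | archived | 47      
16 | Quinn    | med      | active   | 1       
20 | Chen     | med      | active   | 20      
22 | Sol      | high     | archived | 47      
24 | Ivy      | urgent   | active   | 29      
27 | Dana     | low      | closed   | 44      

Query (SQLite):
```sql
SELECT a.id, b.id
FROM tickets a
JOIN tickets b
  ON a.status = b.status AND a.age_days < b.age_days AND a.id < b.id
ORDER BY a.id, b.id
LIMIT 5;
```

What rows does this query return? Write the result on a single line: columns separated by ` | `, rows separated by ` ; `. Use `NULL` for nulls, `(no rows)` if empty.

Pairs (a,b) with same status, a.age_days < b.age_days, a.id < b.id.
status groups: active:{12,16,20,24} archived:{7,13,22} closed:{8,27}
Ordered by (a.id, b.id); first 5.

7 | 13 ; 7 | 22 ; 12 | 24 ; 16 | 20 ; 16 | 24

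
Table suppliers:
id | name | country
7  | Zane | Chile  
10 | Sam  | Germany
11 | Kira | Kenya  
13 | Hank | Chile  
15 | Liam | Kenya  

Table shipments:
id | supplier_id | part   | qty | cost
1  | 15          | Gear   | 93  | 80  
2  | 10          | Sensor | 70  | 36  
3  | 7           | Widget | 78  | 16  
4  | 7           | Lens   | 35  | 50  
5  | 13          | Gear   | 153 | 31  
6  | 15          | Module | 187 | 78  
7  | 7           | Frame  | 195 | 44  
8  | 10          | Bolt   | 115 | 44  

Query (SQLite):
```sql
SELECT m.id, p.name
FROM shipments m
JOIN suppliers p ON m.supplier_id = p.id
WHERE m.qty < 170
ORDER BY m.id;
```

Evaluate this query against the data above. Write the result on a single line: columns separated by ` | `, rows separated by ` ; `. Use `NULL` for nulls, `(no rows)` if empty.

1 | Liam ; 2 | Sam ; 3 | Zane ; 4 | Zane ; 5 | Hank ; 8 | Sam

Each shipments row matches the suppliers row where supplier_id = suppliers.id.
Then keep rows with m.qty < 170.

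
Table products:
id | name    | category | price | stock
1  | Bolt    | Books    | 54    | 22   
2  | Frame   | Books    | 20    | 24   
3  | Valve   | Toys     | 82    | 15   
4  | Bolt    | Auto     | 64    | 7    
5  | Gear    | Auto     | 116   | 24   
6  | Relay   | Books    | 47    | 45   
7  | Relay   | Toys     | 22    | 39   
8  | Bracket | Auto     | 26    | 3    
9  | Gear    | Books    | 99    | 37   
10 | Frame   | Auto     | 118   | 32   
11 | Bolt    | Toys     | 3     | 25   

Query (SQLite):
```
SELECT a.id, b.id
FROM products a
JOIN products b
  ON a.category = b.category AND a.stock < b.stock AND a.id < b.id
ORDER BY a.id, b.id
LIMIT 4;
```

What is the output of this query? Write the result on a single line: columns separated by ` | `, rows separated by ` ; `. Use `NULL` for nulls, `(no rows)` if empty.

1 | 2 ; 1 | 6 ; 1 | 9 ; 2 | 6

Pairs (a,b) with same category, a.stock < b.stock, a.id < b.id.
category groups: Auto:{4,5,8,10} Books:{1,2,6,9} Toys:{3,7,11}
Ordered by (a.id, b.id); first 4.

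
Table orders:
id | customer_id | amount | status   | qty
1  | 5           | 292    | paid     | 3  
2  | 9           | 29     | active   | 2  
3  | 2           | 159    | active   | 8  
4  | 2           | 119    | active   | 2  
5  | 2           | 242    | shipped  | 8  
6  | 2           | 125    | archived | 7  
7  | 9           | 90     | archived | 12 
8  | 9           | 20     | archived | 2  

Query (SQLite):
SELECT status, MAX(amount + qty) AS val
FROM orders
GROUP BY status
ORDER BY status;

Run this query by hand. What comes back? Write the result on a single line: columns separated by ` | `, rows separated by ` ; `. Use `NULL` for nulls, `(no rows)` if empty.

active | 167 ; archived | 132 ; paid | 295 ; shipped | 250

For each row compute amount + qty.
Group by status; take MAX of the expression per group.
  active: ids {2, 3, 4} → MAX(amount + qty)=167
  archived: ids {6, 7, 8} → MAX(amount + qty)=132
  paid: ids {1} → MAX(amount + qty)=295
  shipped: ids {5} → MAX(amount + qty)=250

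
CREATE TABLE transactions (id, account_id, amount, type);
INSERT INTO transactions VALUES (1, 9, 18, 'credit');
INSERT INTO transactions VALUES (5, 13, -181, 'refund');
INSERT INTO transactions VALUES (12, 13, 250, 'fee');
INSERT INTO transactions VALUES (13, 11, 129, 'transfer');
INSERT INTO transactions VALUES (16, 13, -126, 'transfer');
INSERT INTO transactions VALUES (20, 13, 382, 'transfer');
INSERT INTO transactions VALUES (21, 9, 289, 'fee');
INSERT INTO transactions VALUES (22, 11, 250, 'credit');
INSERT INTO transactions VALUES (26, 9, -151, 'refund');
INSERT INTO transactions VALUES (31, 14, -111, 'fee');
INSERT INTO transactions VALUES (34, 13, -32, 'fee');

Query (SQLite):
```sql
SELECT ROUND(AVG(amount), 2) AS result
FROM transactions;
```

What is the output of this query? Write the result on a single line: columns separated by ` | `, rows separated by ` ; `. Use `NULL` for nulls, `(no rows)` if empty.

All amount values: [18, -181, 250, 129, -126, 382, 289, 250, -151, -111, -32].
AVG = 717 / 11 (rounded to 2 dp).

65.18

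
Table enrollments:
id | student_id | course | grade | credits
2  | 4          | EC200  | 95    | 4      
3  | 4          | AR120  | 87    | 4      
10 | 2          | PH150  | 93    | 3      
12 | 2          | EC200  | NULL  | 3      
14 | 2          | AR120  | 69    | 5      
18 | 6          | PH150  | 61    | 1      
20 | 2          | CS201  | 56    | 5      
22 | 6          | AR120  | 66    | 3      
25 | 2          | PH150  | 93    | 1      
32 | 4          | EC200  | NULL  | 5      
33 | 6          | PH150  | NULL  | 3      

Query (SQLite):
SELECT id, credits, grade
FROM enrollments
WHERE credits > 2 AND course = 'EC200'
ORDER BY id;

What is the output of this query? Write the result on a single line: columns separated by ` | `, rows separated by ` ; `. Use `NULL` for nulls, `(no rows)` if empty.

2 | 4 | 95 ; 12 | 3 | NULL ; 32 | 5 | NULL

credits > 2: ids {2, 3, 10, 12, 14, 20, 22, 32, 33}
course = 'EC200': ids {2, 12, 32}
Combine with AND.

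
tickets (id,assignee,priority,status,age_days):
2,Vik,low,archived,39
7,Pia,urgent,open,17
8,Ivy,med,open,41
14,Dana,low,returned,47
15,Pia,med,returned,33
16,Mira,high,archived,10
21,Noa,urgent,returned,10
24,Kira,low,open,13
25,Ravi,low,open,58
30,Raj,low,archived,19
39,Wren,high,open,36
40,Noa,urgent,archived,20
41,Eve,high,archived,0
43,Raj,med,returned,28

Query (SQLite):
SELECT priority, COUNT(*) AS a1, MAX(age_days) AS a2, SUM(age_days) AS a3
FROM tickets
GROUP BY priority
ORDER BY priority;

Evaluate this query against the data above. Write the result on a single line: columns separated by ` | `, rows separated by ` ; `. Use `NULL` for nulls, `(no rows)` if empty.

Group tickets by priority.
Per group compute: COUNT(*), MAX(age_days), SUM(age_days).
  high: ids {16, 39, 41} → COUNT(*)=3, MAX(age_days)=36, SUM(age_days)=46
  low: ids {2, 14, 24, 25, 30} → COUNT(*)=5, MAX(age_days)=58, SUM(age_days)=176
  med: ids {8, 15, 43} → COUNT(*)=3, MAX(age_days)=41, SUM(age_days)=102
  urgent: ids {7, 21, 40} → COUNT(*)=3, MAX(age_days)=20, SUM(age_days)=47

high | 3 | 36 | 46 ; low | 5 | 58 | 176 ; med | 3 | 41 | 102 ; urgent | 3 | 20 | 47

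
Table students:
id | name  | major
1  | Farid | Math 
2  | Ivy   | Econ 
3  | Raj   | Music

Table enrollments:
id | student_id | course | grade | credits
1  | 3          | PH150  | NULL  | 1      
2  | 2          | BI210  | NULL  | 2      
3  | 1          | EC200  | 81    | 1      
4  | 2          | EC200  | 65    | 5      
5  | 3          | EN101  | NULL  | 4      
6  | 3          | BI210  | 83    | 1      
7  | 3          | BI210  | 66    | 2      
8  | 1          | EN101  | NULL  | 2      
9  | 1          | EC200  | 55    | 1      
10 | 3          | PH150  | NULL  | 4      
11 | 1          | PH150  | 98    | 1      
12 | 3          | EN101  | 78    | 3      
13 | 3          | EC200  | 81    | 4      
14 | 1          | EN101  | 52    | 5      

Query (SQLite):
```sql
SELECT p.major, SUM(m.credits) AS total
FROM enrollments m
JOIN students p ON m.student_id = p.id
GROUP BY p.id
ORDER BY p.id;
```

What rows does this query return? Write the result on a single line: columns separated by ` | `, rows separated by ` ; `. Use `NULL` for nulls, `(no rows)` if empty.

Math | 10 ; Econ | 7 ; Music | 19

Join each enrollments row to its students via student_id.
Group joined rows by students.id; compute SUM(m.credits) per group.
  1: ids {3, 8, 9, 11, 14} → SUM(m.credits)=10
  2: ids {2, 4} → SUM(m.credits)=7
  3: ids {1, 5, 6, 7, 10, 12, 13} → SUM(m.credits)=19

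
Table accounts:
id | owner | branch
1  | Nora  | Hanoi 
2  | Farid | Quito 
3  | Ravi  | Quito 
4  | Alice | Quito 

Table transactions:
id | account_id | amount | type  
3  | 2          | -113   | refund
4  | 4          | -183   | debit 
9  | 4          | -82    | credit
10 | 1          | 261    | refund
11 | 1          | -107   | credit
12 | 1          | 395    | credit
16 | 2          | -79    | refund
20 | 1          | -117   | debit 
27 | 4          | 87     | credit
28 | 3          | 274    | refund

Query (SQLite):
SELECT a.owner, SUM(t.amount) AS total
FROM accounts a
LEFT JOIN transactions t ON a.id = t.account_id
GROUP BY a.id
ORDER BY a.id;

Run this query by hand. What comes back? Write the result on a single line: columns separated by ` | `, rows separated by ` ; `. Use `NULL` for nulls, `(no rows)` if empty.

LEFT JOIN keeps every accounts row; unmatched ones get NULL for transactions columns.
Group by accounts.id and compute SUM(t.amount). SUM over an all-NULL group is NULL.
  1: ids {10, 11, 12, 20} → SUM(t.amount)=432
  2: ids {3, 16} → SUM(t.amount)=-192
  3: ids {28} → SUM(t.amount)=274
  4: ids {4, 9, 27} → SUM(t.amount)=-178

Nora | 432 ; Farid | -192 ; Ravi | 274 ; Alice | -178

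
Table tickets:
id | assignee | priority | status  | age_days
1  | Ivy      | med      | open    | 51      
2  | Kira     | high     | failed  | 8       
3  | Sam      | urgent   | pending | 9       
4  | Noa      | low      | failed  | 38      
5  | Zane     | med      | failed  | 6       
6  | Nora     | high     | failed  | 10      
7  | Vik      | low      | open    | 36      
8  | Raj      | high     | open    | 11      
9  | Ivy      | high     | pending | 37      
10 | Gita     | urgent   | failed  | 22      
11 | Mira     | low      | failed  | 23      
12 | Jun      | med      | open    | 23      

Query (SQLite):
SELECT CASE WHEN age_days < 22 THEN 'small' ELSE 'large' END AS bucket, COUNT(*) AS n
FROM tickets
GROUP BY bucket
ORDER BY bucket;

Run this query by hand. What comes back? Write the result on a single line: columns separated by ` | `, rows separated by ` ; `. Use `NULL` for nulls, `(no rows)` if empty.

Bucket rows by age_days < 22 → 'small' else 'large'; count each bucket.

large | 7 ; small | 5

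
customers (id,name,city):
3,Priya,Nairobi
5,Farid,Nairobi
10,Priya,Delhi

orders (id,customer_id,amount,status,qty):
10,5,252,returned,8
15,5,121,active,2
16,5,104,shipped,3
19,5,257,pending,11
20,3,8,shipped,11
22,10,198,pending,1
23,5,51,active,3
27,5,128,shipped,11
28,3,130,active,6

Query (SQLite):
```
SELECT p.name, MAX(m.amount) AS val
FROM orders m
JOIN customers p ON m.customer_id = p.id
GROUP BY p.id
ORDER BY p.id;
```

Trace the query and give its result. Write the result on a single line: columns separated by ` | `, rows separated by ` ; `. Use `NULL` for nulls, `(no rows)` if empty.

Priya | 130 ; Farid | 257 ; Priya | 198

Join each orders row to its customers via customer_id.
Group joined rows by customers.id; compute MAX(m.amount) per group.
  3: ids {20, 28} → MAX(m.amount)=130
  5: ids {10, 15, 16, 19, 23, 27} → MAX(m.amount)=257
  10: ids {22} → MAX(m.amount)=198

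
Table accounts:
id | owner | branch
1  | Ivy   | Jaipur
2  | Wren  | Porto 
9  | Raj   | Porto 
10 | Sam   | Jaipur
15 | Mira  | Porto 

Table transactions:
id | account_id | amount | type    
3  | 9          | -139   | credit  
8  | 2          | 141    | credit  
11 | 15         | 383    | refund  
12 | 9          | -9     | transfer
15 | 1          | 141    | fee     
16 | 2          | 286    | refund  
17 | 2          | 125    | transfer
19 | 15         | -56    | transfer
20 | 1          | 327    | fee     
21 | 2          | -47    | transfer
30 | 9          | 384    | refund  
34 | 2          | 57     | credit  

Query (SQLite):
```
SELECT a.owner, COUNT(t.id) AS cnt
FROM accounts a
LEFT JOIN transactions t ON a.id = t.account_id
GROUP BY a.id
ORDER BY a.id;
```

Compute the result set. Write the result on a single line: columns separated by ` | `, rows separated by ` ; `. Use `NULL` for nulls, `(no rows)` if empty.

Ivy | 2 ; Wren | 5 ; Raj | 3 ; Sam | 0 ; Mira | 2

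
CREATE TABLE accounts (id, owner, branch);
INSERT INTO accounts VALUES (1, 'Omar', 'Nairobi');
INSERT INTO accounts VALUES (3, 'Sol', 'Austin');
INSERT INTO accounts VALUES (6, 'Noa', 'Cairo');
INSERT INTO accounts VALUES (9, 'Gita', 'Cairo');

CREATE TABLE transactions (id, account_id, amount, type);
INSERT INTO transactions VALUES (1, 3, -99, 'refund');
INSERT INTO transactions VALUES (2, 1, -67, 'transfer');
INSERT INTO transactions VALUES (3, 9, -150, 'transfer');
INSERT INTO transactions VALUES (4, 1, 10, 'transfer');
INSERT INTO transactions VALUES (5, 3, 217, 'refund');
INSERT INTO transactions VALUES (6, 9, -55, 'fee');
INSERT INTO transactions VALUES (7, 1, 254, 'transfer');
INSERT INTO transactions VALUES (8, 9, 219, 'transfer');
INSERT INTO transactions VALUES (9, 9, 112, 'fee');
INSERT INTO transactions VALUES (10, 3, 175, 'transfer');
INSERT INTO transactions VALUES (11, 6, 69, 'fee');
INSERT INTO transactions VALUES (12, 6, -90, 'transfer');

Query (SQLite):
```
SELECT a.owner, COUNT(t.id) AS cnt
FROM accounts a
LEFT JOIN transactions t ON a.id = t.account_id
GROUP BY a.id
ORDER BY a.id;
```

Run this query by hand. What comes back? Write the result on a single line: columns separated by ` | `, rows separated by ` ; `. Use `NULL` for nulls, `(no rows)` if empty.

LEFT JOIN keeps every accounts row; unmatched ones get NULL for transactions columns.
Group by accounts.id and compute COUNT(t.id). COUNT(col) of an all-NULL group is 0.
  1: ids {2, 4, 7} → COUNT(t.id)=3
  3: ids {1, 5, 10} → COUNT(t.id)=3
  6: ids {11, 12} → COUNT(t.id)=2
  9: ids {3, 6, 8, 9} → COUNT(t.id)=4

Omar | 3 ; Sol | 3 ; Noa | 2 ; Gita | 4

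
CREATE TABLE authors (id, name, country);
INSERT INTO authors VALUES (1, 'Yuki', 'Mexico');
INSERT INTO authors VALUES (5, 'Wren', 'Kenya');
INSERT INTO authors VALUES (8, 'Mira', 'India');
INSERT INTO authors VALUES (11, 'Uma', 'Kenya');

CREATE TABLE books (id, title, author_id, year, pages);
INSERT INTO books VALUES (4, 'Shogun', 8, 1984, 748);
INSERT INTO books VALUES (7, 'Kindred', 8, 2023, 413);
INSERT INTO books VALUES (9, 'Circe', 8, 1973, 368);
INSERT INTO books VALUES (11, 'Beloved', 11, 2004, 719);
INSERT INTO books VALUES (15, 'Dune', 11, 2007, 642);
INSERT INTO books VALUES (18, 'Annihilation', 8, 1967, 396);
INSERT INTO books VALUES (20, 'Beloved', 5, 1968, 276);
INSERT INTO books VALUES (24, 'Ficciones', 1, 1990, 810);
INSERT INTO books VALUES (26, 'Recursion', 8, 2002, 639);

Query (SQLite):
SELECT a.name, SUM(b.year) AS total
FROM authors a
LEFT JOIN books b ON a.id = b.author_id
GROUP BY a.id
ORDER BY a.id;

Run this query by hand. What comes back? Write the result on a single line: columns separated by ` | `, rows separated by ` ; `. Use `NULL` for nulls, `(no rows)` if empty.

Yuki | 1990 ; Wren | 1968 ; Mira | 9949 ; Uma | 4011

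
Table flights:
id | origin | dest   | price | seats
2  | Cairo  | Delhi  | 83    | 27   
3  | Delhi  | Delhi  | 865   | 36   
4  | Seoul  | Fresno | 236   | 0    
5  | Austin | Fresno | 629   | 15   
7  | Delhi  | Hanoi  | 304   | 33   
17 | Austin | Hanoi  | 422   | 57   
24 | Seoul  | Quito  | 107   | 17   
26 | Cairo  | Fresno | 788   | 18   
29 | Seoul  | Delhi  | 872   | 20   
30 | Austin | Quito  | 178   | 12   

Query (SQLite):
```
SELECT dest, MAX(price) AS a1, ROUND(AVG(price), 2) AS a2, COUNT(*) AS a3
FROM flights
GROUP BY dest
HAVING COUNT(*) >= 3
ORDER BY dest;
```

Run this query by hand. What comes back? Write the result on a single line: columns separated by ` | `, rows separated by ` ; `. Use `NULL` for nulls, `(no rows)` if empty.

Group flights by dest.
Per group compute: MAX(price), ROUND(AVG(price), 2), COUNT(*).
HAVING: drop groups with fewer than 3 rows.
  Delhi: ids {2, 3, 29} → MAX(price)=872, ROUND(AVG(price), 2)=606.67, COUNT(*)=3
  Fresno: ids {4, 5, 26} → MAX(price)=788, ROUND(AVG(price), 2)=551, COUNT(*)=3
  Hanoi: ids {7, 17} → MAX(price)=422, ROUND(AVG(price), 2)=363, COUNT(*)=2
  Quito: ids {24, 30} → MAX(price)=178, ROUND(AVG(price), 2)=142.5, COUNT(*)=2

Delhi | 872 | 606.67 | 3 ; Fresno | 788 | 551 | 3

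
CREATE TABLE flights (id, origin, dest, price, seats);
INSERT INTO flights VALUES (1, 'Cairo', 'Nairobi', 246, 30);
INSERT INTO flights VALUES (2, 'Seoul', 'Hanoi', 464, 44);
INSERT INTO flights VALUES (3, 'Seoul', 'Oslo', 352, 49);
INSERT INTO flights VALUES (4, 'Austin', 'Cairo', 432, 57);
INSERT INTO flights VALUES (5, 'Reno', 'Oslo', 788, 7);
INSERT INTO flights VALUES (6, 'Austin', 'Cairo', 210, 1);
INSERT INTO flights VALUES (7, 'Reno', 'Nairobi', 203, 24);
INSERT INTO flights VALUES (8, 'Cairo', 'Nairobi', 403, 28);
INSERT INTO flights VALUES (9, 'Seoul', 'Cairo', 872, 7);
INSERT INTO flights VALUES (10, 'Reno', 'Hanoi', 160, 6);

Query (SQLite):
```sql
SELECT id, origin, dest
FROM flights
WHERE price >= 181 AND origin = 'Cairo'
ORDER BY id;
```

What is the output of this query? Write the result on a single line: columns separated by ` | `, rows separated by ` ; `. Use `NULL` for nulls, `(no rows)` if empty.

price >= 181: ids {1, 2, 3, 4, 5, 6, 7, 8, 9}
origin = 'Cairo': ids {1, 8}
Combine with AND.

1 | Cairo | Nairobi ; 8 | Cairo | Nairobi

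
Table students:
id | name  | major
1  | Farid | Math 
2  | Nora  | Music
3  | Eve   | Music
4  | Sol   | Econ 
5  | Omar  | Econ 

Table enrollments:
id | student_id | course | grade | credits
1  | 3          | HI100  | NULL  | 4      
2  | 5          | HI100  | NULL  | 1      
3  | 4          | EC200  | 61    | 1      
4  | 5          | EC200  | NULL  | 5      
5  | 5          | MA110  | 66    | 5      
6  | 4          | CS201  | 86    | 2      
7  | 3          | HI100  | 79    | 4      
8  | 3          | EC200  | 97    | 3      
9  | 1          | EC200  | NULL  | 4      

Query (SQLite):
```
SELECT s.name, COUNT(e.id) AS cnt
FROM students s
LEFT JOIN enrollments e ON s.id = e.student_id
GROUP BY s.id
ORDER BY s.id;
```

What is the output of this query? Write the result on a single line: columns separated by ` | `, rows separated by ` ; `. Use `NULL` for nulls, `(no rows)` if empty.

LEFT JOIN keeps every students row; unmatched ones get NULL for enrollments columns.
Group by students.id and compute COUNT(e.id). COUNT(col) of an all-NULL group is 0.
  1: ids {9} → COUNT(e.id)=1
  2: ids {—} → COUNT(e.id)=0
  3: ids {1, 7, 8} → COUNT(e.id)=3
  4: ids {3, 6} → COUNT(e.id)=2
  5: ids {2, 4, 5} → COUNT(e.id)=3

Farid | 1 ; Nora | 0 ; Eve | 3 ; Sol | 2 ; Omar | 3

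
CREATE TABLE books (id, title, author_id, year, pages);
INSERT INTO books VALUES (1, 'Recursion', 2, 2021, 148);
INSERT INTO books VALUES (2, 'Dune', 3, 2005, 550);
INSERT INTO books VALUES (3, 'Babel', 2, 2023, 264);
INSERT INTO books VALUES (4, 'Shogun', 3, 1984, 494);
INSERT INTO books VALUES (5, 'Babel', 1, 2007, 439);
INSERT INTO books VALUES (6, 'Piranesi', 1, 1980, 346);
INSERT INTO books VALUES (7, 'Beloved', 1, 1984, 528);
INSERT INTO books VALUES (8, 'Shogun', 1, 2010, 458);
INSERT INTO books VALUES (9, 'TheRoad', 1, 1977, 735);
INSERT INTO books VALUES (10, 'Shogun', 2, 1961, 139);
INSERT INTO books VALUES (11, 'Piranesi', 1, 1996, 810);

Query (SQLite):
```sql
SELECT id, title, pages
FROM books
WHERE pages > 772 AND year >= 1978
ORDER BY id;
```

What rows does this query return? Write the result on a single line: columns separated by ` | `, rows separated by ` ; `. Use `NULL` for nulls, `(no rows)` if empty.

pages > 772: ids {11}
year >= 1978: ids {1, 2, 3, 4, 5, 6, 7, 8, 11}
Combine with AND.

11 | Piranesi | 810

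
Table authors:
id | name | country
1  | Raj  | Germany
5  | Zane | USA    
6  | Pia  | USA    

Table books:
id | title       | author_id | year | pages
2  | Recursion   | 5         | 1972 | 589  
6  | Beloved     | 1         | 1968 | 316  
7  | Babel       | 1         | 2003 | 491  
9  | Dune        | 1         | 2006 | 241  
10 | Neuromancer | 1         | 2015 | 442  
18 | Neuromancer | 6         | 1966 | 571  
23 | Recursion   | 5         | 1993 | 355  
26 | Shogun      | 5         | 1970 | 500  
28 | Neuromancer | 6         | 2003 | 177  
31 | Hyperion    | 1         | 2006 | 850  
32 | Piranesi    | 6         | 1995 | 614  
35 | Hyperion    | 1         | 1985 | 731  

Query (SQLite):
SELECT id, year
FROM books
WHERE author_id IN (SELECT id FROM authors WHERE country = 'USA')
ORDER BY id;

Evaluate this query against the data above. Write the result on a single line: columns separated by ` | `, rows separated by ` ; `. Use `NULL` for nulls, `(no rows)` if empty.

2 | 1972 ; 18 | 1966 ; 23 | 1993 ; 26 | 1970 ; 28 | 2003 ; 32 | 1995

Inner query: authors.id where country = 'USA'.
Outer: keep books rows whose author_id is in that set.
Inner query → {5, 6}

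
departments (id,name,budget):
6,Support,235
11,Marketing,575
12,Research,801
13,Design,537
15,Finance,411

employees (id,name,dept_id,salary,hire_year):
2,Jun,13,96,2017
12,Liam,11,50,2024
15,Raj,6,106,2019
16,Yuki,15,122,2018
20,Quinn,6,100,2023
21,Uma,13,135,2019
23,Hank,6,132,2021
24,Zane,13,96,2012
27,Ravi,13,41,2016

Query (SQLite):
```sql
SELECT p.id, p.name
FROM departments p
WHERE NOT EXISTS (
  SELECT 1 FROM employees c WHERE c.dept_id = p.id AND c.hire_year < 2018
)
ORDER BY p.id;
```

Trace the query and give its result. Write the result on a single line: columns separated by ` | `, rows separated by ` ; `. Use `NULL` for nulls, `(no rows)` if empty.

For each departments row, check whether any employees with matching dept_id has hire_year < 2018.
Keep rows where that is false.

6 | Support ; 11 | Marketing ; 12 | Research ; 15 | Finance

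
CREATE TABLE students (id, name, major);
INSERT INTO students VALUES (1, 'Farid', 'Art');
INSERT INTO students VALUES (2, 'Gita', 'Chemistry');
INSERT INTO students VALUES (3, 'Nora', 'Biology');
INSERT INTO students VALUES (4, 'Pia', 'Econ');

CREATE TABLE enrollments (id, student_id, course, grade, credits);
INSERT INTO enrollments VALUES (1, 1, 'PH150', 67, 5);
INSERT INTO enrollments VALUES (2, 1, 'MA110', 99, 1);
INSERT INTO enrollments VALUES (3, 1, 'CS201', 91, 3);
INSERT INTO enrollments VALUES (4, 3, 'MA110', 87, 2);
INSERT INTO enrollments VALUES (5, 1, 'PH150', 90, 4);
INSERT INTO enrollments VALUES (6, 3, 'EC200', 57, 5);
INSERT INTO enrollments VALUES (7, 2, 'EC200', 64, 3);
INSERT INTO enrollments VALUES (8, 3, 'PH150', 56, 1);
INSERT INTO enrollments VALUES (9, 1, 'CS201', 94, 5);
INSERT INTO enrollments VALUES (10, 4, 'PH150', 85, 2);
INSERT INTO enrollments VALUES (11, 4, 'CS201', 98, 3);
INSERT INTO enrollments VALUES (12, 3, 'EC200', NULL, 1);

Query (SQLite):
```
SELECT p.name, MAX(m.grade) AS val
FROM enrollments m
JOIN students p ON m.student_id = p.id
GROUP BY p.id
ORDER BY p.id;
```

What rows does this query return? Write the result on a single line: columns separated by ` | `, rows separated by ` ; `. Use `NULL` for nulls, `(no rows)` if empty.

Farid | 99 ; Gita | 64 ; Nora | 87 ; Pia | 98

Join each enrollments row to its students via student_id.
Group joined rows by students.id; compute MAX(m.grade) per group.
  1: ids {1, 2, 3, 5, 9} → MAX(m.grade)=99
  2: ids {7} → MAX(m.grade)=64
  3: ids {4, 6, 8, 12} → MAX(m.grade)=87
  4: ids {10, 11} → MAX(m.grade)=98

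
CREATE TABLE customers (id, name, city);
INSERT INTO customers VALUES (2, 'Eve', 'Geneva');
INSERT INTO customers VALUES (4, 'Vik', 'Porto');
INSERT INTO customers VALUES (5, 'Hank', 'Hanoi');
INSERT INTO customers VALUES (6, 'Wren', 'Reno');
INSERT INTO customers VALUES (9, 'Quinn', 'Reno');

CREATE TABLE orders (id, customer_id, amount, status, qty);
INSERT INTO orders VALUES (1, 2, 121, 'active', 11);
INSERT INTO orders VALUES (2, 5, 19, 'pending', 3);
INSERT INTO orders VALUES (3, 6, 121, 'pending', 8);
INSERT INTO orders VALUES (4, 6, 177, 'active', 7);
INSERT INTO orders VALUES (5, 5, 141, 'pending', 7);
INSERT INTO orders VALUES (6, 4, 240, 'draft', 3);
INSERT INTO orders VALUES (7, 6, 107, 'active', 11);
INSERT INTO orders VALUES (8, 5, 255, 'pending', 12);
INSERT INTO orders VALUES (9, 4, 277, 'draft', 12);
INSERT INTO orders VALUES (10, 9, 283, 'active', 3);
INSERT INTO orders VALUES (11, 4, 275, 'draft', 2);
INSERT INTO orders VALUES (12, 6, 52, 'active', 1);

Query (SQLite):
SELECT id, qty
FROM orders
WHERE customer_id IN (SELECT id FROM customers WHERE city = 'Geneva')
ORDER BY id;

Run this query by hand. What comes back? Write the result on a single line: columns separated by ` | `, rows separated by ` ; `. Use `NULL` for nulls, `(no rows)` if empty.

Inner query: customers.id where city = 'Geneva'.
Outer: keep orders rows whose customer_id is in that set.
Inner query → {2}

1 | 11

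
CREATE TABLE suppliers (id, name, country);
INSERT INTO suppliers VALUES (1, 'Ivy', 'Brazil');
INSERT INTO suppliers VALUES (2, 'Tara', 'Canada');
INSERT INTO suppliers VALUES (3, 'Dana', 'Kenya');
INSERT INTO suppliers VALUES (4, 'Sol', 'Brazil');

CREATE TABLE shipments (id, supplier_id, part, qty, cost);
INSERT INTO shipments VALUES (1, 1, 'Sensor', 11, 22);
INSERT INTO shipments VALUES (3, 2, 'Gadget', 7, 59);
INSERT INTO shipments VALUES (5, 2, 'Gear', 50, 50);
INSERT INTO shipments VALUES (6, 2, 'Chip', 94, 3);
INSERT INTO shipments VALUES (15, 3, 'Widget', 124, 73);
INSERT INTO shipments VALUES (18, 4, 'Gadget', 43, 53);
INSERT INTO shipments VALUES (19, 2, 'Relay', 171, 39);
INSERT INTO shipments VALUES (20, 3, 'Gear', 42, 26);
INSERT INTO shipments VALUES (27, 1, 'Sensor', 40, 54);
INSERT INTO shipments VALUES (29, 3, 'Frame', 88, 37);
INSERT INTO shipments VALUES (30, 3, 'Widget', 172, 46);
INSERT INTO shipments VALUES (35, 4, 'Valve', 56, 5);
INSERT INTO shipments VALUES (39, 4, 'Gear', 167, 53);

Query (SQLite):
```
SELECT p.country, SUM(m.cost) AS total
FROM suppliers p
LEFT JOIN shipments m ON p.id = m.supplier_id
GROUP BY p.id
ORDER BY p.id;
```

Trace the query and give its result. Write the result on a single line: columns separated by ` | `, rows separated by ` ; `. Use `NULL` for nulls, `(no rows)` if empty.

Brazil | 76 ; Canada | 151 ; Kenya | 182 ; Brazil | 111

LEFT JOIN keeps every suppliers row; unmatched ones get NULL for shipments columns.
Group by suppliers.id and compute SUM(m.cost). SUM over an all-NULL group is NULL.
  1: ids {1, 27} → SUM(m.cost)=76
  2: ids {3, 5, 6, 19} → SUM(m.cost)=151
  3: ids {15, 20, 29, 30} → SUM(m.cost)=182
  4: ids {18, 35, 39} → SUM(m.cost)=111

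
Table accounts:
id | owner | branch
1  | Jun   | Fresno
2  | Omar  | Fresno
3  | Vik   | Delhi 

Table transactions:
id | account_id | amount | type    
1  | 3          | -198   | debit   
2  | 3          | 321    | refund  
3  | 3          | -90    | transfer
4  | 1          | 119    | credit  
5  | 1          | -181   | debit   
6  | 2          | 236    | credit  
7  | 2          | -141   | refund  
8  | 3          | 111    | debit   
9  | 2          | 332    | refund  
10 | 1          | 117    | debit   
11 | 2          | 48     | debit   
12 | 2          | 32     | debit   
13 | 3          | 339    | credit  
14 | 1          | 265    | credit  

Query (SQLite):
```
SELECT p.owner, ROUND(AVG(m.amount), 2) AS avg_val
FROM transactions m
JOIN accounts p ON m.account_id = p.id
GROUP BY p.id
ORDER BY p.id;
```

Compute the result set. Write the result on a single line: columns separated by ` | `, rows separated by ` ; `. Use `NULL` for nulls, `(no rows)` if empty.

Join each transactions row to its accounts via account_id.
Group joined rows by accounts.id; compute ROUND(AVG(m.amount), 2) per group.
  1: ids {4, 5, 10, 14} → ROUND(AVG(m.amount), 2)=80
  2: ids {6, 7, 9, 11, 12} → ROUND(AVG(m.amount), 2)=101.4
  3: ids {1, 2, 3, 8, 13} → ROUND(AVG(m.amount), 2)=96.6

Jun | 80 ; Omar | 101.4 ; Vik | 96.6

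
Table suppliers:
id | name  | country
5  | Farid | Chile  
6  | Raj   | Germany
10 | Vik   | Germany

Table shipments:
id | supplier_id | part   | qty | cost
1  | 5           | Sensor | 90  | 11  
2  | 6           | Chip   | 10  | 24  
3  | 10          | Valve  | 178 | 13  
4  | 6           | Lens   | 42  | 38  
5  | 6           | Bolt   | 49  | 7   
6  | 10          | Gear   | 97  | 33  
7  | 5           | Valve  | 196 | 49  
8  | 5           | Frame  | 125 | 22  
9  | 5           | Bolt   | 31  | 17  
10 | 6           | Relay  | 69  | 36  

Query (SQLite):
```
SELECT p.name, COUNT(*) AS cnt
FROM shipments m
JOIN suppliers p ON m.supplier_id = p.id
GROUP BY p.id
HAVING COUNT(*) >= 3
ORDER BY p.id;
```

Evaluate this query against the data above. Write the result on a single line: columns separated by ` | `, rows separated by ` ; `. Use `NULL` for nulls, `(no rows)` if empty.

Farid | 4 ; Raj | 4

Join each shipments row to its suppliers via supplier_id.
Group joined rows by suppliers.id; compute COUNT(*) per group.
HAVING: keep groups with count ≥ 3.
  5: ids {1, 7, 8, 9} → COUNT(*)=4
  6: ids {2, 4, 5, 10} → COUNT(*)=4
  10: ids {3, 6} → COUNT(*)=2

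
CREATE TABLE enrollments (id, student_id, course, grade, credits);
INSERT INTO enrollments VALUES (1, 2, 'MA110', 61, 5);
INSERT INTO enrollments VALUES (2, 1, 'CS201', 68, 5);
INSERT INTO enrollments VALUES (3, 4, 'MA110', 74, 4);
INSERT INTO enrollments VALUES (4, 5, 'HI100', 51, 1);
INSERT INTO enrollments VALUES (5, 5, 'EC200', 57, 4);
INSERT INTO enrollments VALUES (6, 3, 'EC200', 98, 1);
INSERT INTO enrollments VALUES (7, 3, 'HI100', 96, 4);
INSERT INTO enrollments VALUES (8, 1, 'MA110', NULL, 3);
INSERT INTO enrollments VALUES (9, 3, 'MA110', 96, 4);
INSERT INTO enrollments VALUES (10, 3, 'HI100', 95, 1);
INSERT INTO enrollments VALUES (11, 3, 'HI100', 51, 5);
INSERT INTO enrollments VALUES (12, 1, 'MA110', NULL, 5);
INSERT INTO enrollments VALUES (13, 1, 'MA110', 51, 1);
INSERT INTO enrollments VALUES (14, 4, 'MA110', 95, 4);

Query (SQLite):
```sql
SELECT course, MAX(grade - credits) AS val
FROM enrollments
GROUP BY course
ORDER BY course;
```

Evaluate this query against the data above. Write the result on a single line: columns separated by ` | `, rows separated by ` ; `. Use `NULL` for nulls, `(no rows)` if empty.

CS201 | 63 ; EC200 | 97 ; HI100 | 94 ; MA110 | 92

For each row compute grade - credits.
Group by course; take MAX of the expression per group.
  CS201: ids {2} → MAX(grade - credits)=63
  EC200: ids {5, 6} → MAX(grade - credits)=97
  HI100: ids {4, 7, 10, 11} → MAX(grade - credits)=94
  MA110: ids {1, 3, 8, 9, 12, 13, 14} → MAX(grade - credits)=92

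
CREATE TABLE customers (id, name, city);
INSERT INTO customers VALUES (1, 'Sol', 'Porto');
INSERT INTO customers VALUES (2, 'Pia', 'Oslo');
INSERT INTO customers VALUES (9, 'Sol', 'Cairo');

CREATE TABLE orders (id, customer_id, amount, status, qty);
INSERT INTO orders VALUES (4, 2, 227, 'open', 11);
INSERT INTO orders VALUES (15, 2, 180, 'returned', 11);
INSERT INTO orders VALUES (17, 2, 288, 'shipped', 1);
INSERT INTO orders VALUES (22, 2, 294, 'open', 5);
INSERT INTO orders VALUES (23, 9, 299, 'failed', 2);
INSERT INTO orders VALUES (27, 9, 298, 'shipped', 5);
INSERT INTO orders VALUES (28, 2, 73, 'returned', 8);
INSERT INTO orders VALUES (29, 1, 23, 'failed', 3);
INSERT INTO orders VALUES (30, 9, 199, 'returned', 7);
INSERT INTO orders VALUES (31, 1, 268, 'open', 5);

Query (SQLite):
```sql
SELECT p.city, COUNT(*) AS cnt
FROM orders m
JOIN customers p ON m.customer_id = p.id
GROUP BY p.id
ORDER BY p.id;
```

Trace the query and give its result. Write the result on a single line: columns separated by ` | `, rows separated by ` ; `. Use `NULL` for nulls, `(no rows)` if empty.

Join each orders row to its customers via customer_id.
Group joined rows by customers.id; compute COUNT(*) per group.
  1: ids {29, 31} → COUNT(*)=2
  2: ids {4, 15, 17, 22, 28} → COUNT(*)=5
  9: ids {23, 27, 30} → COUNT(*)=3

Porto | 2 ; Oslo | 5 ; Cairo | 3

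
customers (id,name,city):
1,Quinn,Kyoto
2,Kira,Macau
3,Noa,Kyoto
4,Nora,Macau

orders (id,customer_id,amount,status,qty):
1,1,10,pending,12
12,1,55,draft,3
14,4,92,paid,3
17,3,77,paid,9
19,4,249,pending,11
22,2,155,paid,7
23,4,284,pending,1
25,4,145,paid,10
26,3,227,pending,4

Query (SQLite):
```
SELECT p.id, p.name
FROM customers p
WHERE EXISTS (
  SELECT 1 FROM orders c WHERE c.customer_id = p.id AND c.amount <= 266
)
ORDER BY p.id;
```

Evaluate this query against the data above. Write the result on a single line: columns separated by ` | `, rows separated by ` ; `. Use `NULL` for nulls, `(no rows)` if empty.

1 | Quinn ; 2 | Kira ; 3 | Noa ; 4 | Nora

For each customers row, check whether any orders with matching customer_id has amount <= 266.
Keep rows where that is true.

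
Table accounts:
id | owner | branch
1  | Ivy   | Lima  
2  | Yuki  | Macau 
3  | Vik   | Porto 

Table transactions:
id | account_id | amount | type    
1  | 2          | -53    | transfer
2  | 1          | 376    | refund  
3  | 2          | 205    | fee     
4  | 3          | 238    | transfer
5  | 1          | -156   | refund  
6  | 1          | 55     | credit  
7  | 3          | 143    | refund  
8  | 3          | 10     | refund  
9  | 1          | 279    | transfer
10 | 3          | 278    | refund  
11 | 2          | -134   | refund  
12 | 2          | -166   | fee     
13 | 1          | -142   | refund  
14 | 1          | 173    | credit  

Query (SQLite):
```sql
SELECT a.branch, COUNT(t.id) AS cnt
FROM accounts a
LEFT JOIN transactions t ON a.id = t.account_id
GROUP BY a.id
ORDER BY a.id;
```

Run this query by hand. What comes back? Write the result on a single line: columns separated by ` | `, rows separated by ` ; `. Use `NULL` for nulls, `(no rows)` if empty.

LEFT JOIN keeps every accounts row; unmatched ones get NULL for transactions columns.
Group by accounts.id and compute COUNT(t.id). COUNT(col) of an all-NULL group is 0.
  1: ids {2, 5, 6, 9, 13, 14} → COUNT(t.id)=6
  2: ids {1, 3, 11, 12} → COUNT(t.id)=4
  3: ids {4, 7, 8, 10} → COUNT(t.id)=4

Lima | 6 ; Macau | 4 ; Porto | 4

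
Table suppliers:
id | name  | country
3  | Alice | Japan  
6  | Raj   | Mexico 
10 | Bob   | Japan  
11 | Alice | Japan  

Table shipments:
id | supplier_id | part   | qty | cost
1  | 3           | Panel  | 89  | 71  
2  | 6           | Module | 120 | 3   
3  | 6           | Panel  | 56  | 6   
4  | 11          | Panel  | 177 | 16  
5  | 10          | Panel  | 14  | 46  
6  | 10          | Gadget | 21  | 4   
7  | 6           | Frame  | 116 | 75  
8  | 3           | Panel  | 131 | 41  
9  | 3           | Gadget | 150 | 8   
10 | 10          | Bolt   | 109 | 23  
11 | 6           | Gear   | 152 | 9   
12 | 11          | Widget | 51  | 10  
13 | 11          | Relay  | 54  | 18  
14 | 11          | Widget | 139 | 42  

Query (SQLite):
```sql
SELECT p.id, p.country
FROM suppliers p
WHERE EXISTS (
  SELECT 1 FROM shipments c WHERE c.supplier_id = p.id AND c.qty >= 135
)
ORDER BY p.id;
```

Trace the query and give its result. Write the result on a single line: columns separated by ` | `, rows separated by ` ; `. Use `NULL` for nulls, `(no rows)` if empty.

3 | Japan ; 6 | Mexico ; 11 | Japan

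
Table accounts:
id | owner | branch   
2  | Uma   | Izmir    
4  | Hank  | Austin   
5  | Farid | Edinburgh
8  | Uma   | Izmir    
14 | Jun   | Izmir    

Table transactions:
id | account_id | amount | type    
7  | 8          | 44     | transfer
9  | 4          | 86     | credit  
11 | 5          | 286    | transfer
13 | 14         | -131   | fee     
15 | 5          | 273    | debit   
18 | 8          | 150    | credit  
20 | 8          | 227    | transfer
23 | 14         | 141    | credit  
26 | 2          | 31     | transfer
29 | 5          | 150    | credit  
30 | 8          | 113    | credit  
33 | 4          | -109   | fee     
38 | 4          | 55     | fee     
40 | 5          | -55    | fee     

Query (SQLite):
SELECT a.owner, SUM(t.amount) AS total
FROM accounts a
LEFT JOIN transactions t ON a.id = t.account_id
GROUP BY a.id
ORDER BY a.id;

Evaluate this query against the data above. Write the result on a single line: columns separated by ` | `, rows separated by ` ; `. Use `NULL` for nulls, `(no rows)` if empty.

Uma | 31 ; Hank | 32 ; Farid | 654 ; Uma | 534 ; Jun | 10

LEFT JOIN keeps every accounts row; unmatched ones get NULL for transactions columns.
Group by accounts.id and compute SUM(t.amount). SUM over an all-NULL group is NULL.
  2: ids {26} → SUM(t.amount)=31
  4: ids {9, 33, 38} → SUM(t.amount)=32
  5: ids {11, 15, 29, 40} → SUM(t.amount)=654
  8: ids {7, 18, 20, 30} → SUM(t.amount)=534
  14: ids {13, 23} → SUM(t.amount)=10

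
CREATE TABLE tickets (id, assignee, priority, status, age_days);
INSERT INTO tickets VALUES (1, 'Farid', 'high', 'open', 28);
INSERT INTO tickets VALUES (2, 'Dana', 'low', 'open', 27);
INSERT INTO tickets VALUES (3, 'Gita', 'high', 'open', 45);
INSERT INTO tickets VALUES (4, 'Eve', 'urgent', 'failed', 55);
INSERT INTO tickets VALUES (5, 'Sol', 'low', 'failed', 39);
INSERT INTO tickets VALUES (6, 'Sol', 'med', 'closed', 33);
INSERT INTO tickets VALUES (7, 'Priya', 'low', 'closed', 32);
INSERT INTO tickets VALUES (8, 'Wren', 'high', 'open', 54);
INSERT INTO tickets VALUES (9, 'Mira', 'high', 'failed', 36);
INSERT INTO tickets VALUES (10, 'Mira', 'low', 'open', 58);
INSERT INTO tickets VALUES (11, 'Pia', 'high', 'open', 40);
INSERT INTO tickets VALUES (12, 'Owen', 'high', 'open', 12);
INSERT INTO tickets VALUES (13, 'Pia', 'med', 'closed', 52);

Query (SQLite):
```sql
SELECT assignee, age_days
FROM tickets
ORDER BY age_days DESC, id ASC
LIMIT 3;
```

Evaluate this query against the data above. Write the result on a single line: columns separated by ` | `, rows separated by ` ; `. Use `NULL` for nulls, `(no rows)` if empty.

Sort by age_days desc, tiebreak id asc: (58, id=10), (55, id=4), (54, id=8), (52, id=13), (45, id=3), (40, id=11) …. Take first 3.

Mira | 58 ; Eve | 55 ; Wren | 54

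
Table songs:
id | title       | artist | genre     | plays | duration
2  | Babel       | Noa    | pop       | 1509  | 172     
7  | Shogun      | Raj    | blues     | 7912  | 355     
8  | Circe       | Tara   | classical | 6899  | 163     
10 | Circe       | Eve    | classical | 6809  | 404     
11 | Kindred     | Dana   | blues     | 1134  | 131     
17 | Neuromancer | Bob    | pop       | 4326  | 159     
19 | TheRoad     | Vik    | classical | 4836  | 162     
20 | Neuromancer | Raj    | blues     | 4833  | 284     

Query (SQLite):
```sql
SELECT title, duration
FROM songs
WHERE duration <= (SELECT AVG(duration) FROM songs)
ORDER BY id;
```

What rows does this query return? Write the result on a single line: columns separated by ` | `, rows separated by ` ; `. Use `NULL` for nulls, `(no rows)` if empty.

Scalar subquery: AVG(duration) over all songs rows = 228.75.
Keep rows where duration <= that value.

Babel | 172 ; Circe | 163 ; Kindred | 131 ; Neuromancer | 159 ; TheRoad | 162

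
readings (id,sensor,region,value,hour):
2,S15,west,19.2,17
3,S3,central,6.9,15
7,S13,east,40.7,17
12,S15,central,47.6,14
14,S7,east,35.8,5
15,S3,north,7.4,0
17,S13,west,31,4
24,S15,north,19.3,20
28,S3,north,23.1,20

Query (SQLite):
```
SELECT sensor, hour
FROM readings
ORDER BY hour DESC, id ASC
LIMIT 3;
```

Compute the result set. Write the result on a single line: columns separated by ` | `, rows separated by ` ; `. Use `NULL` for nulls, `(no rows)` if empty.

S15 | 20 ; S3 | 20 ; S15 | 17

Sort by hour desc, tiebreak id asc: (20, id=24), (20, id=28), (17, id=2), (17, id=7), (15, id=3), (14, id=12) …. Take first 3.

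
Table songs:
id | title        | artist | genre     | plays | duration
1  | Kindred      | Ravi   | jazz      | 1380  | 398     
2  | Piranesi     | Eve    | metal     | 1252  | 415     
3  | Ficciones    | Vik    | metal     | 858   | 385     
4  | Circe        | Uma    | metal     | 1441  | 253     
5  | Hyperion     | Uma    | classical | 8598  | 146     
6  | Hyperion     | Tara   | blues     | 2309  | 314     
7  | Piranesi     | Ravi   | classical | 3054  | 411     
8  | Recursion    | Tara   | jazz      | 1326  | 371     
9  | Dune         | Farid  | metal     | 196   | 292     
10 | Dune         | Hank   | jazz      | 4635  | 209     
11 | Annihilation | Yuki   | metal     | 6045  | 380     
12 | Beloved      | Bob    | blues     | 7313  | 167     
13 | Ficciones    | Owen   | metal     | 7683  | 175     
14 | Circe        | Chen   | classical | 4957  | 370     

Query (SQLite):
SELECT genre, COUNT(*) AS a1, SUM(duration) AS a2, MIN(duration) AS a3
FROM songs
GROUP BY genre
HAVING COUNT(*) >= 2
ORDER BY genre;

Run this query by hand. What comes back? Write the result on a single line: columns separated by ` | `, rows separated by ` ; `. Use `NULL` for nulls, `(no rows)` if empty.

Group songs by genre.
Per group compute: COUNT(*), SUM(duration), MIN(duration).
HAVING: drop groups with fewer than 2 rows.
  blues: ids {6, 12} → COUNT(*)=2, SUM(duration)=481, MIN(duration)=167
  classical: ids {5, 7, 14} → COUNT(*)=3, SUM(duration)=927, MIN(duration)=146
  jazz: ids {1, 8, 10} → COUNT(*)=3, SUM(duration)=978, MIN(duration)=209
  metal: ids {2, 3, 4, 9, 11, 13} → COUNT(*)=6, SUM(duration)=1900, MIN(duration)=175

blues | 2 | 481 | 167 ; classical | 3 | 927 | 146 ; jazz | 3 | 978 | 209 ; metal | 6 | 1900 | 175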